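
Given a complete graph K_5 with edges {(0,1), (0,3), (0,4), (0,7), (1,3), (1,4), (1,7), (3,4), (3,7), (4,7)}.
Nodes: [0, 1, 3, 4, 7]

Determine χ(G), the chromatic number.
χ(G) = 5

Clique number ω(G) = 5 (lower bound: χ ≥ ω).
The clique on [0, 1, 3, 4, 7] has size 5, forcing χ ≥ 5, and the coloring below uses 5 colors, so χ(G) = 5.
A valid 5-coloring: color 1: [7]; color 2: [1]; color 3: [3]; color 4: [4]; color 5: [0].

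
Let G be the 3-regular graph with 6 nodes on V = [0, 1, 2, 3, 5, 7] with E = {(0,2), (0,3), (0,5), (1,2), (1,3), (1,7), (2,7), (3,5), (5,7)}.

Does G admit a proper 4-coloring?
A valid 4-coloring: color 1: [3, 7]; color 2: [0, 1]; color 3: [2, 5].
(χ(G) = 3 ≤ 4.)

Yes, G is 4-colorable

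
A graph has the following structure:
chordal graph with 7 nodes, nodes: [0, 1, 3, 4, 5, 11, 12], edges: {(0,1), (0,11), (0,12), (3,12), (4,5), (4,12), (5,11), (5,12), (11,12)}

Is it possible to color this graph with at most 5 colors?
A valid 5-coloring: color 1: [1, 12]; color 2: [3, 4, 11]; color 3: [0, 5].
(χ(G) = 3 ≤ 5.)

Yes, G is 5-colorable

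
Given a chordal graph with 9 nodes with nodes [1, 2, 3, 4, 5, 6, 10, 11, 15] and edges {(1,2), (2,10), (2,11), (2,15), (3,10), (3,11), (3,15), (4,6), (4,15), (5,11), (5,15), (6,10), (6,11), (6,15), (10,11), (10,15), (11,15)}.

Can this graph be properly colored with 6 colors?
Yes, G is 6-colorable

A valid 6-coloring: color 1: [1, 15]; color 2: [4, 11]; color 3: [5, 10]; color 4: [2, 3, 6].
(χ(G) = 4 ≤ 6.)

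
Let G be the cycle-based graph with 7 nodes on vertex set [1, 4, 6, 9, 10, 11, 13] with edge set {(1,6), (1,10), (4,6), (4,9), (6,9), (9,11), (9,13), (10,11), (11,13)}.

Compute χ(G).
Clique number ω(G) = 3 (lower bound: χ ≥ ω).
The clique on [9, 11, 13] has size 3, forcing χ ≥ 3, and the coloring below uses 3 colors, so χ(G) = 3.
A valid 3-coloring: color 1: [9, 10]; color 2: [6, 11]; color 3: [1, 4, 13].

χ(G) = 3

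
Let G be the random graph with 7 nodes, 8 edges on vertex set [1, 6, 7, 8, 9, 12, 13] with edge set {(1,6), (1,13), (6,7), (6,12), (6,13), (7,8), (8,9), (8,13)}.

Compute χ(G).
χ(G) = 3

Clique number ω(G) = 3 (lower bound: χ ≥ ω).
The clique on [1, 6, 13] has size 3, forcing χ ≥ 3, and the coloring below uses 3 colors, so χ(G) = 3.
A valid 3-coloring: color 1: [6, 8]; color 2: [7, 9, 12, 13]; color 3: [1].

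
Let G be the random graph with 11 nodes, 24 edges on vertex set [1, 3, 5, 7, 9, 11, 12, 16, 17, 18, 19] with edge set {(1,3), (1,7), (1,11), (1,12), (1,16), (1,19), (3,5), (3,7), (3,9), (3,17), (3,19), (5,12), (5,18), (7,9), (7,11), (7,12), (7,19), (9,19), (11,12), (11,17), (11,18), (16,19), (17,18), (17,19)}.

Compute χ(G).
Clique number ω(G) = 4 (lower bound: χ ≥ ω).
The clique on [1, 3, 7, 19] has size 4, forcing χ ≥ 4, and the coloring below uses 4 colors, so χ(G) = 4.
A valid 4-coloring: color 1: [1, 5, 9, 17]; color 2: [7, 16, 18]; color 3: [11, 19]; color 4: [3, 12].

χ(G) = 4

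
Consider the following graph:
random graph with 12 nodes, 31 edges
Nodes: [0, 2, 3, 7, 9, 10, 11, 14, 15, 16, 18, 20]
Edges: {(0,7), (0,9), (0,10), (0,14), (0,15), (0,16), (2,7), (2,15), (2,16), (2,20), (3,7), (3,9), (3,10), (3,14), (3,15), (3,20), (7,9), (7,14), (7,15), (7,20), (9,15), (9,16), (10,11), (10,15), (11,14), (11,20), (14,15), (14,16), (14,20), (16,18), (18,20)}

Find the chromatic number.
χ(G) = 4

Clique number ω(G) = 4 (lower bound: χ ≥ ω).
The clique on [3, 7, 14, 20] has size 4, forcing χ ≥ 4, and the coloring below uses 4 colors, so χ(G) = 4.
A valid 4-coloring: color 1: [15, 16, 20]; color 2: [7, 10, 18]; color 3: [2, 9, 14]; color 4: [0, 3, 11].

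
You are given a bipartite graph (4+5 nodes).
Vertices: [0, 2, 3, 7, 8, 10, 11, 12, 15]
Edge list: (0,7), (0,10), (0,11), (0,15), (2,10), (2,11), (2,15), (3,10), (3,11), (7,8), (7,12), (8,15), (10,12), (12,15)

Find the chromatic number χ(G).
Clique number ω(G) = 2 (lower bound: χ ≥ ω).
The graph is bipartite (no odd cycle), so 2 colors suffice: χ(G) = 2.
A valid 2-coloring: color 1: [7, 10, 11, 15]; color 2: [0, 2, 3, 8, 12].

χ(G) = 2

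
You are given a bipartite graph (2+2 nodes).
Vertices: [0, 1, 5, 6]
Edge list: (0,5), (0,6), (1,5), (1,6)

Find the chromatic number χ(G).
χ(G) = 2

Clique number ω(G) = 2 (lower bound: χ ≥ ω).
The graph is bipartite (no odd cycle), so 2 colors suffice: χ(G) = 2.
A valid 2-coloring: color 1: [5, 6]; color 2: [0, 1].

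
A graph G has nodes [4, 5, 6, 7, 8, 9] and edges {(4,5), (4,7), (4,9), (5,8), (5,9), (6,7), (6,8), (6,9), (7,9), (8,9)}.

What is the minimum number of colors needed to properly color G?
Clique number ω(G) = 3 (lower bound: χ ≥ ω).
Odd cycle [5, 8, 6, 7, 4] needs 3 colors (χ ≥ 3).
Vertex 9 is adjacent to every vertex of [4, 5, 6, 7, 8], which already need 3 colors among themselves, so 9 needs a new color (χ ≥ 4).
The coloring below uses 4 colors, so χ(G) = 4.
A valid 4-coloring: color 1: [9]; color 2: [5, 7]; color 3: [4, 8]; color 4: [6].

χ(G) = 4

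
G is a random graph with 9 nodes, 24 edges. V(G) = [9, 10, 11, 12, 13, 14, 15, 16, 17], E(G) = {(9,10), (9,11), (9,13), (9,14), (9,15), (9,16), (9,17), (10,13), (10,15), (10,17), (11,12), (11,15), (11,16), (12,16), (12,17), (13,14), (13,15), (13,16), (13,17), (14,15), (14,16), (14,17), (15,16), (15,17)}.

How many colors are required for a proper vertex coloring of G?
Clique number ω(G) = 5 (lower bound: χ ≥ ω).
The clique on [9, 13, 14, 15, 16] has size 5, forcing χ ≥ 5, and the coloring below uses 5 colors, so χ(G) = 5.
A valid 5-coloring: color 1: [9, 12]; color 2: [15]; color 3: [11, 13]; color 4: [16, 17]; color 5: [10, 14].

χ(G) = 5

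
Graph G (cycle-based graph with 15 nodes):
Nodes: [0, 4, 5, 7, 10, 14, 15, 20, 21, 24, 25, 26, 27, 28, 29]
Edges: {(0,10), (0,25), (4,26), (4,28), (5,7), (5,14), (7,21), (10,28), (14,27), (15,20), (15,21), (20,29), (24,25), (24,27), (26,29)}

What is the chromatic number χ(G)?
χ(G) = 3

Clique number ω(G) = 2 (lower bound: χ ≥ ω).
Odd cycle [29, 26, 4, 28, 10, 0, 25, 24, 27, 14, 5, 7, 21, 15, 20] needs 3 colors (χ ≥ 3).
The coloring below uses 3 colors, so χ(G) = 3.
A valid 3-coloring: color 1: [4, 5, 10, 15, 25, 27, 29]; color 2: [0, 7, 14, 20, 24, 26, 28]; color 3: [21].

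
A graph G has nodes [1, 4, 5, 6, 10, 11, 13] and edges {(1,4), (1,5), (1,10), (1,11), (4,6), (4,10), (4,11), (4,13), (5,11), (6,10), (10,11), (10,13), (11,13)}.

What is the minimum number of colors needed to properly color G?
Clique number ω(G) = 4 (lower bound: χ ≥ ω).
The clique on [1, 4, 10, 11] has size 4, forcing χ ≥ 4, and the coloring below uses 4 colors, so χ(G) = 4.
A valid 4-coloring: color 1: [6, 11]; color 2: [5, 10]; color 3: [4]; color 4: [1, 13].

χ(G) = 4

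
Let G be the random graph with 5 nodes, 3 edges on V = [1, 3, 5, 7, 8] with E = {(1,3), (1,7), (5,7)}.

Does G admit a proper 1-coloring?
Edge (1,3) forces its endpoints to differ, so 1 color is not enough.

No, G is not 1-colorable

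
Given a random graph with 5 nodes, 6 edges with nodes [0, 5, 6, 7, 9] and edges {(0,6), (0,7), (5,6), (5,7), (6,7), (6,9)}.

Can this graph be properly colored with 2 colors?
The clique on vertices [0, 6, 7] has size 3 > 2, so it alone needs 3 colors.

No, G is not 2-colorable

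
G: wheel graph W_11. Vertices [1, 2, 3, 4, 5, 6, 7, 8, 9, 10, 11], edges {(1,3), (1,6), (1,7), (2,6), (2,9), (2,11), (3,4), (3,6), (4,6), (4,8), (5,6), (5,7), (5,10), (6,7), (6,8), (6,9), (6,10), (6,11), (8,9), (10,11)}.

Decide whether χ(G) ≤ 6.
Yes, G is 6-colorable

A valid 6-coloring: color 1: [6]; color 2: [1, 4, 5, 9, 11]; color 3: [2, 3, 7, 8, 10].
(χ(G) = 3 ≤ 6.)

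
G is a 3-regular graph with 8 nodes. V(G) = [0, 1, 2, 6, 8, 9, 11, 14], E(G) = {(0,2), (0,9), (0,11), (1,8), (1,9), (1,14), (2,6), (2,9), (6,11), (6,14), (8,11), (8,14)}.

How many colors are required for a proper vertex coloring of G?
χ(G) = 3

Clique number ω(G) = 3 (lower bound: χ ≥ ω).
The clique on [0, 2, 9] has size 3, forcing χ ≥ 3, and the coloring below uses 3 colors, so χ(G) = 3.
A valid 3-coloring: color 1: [1, 2, 11]; color 2: [6, 8, 9]; color 3: [0, 14].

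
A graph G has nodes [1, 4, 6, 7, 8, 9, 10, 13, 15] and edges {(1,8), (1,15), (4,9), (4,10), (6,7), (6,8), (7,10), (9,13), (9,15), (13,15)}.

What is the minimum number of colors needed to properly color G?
Clique number ω(G) = 3 (lower bound: χ ≥ ω).
The clique on [9, 13, 15] has size 3, forcing χ ≥ 3, and the coloring below uses 3 colors, so χ(G) = 3.
A valid 3-coloring: color 1: [4, 7, 8, 15]; color 2: [1, 6, 9, 10]; color 3: [13].

χ(G) = 3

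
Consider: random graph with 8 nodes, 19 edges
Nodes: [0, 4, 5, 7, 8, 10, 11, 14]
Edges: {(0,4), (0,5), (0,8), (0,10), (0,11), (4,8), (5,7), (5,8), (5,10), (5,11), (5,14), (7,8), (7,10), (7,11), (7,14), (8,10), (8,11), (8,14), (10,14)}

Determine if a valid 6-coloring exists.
Yes, G is 6-colorable

A valid 6-coloring: color 1: [8]; color 2: [4, 5]; color 3: [0, 7]; color 4: [10, 11]; color 5: [14].
(χ(G) = 5 ≤ 6.)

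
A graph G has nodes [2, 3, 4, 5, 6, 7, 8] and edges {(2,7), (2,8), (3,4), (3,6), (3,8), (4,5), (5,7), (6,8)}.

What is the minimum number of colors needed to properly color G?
Clique number ω(G) = 3 (lower bound: χ ≥ ω).
The clique on [3, 6, 8] has size 3, forcing χ ≥ 3, and the coloring below uses 3 colors, so χ(G) = 3.
A valid 3-coloring: color 1: [4, 7, 8]; color 2: [2, 3, 5]; color 3: [6].

χ(G) = 3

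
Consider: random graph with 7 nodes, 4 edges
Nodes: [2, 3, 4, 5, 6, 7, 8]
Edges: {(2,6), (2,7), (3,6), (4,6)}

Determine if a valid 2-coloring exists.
A valid 2-coloring: color 1: [5, 6, 7, 8]; color 2: [2, 3, 4].
(χ(G) = 2 ≤ 2.)

Yes, G is 2-colorable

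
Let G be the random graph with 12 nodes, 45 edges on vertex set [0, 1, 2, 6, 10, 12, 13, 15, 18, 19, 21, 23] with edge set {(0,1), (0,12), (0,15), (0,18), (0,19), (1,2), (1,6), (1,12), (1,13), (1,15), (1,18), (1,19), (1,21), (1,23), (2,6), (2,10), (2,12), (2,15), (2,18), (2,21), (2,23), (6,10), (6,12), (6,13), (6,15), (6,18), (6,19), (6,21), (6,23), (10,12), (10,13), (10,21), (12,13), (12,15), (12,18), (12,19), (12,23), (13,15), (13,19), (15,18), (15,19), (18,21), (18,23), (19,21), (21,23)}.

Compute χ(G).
Clique number ω(G) = 6 (lower bound: χ ≥ ω).
The clique on [1, 2, 6, 12, 18, 23] has size 6, forcing χ ≥ 6, and the coloring below uses 6 colors, so χ(G) = 6.
A valid 6-coloring: color 1: [0, 6]; color 2: [12, 21]; color 3: [1, 10]; color 4: [2, 13]; color 5: [18, 19]; color 6: [15, 23].

χ(G) = 6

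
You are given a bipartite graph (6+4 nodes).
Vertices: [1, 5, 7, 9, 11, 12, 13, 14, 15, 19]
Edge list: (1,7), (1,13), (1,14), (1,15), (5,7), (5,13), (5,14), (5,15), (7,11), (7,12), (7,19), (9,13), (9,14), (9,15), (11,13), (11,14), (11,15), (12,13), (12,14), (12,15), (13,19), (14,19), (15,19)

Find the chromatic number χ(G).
Clique number ω(G) = 2 (lower bound: χ ≥ ω).
The graph is bipartite (no odd cycle), so 2 colors suffice: χ(G) = 2.
A valid 2-coloring: color 1: [7, 13, 14, 15]; color 2: [1, 5, 9, 11, 12, 19].

χ(G) = 2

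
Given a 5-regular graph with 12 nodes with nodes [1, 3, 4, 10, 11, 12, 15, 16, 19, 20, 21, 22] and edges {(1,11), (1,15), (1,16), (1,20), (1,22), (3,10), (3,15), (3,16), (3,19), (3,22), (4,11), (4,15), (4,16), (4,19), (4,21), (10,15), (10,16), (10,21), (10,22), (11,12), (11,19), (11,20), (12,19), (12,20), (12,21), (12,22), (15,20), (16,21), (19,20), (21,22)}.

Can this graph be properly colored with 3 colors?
The clique on vertices [11, 12, 19, 20] has size 4 > 3, so it alone needs 4 colors.

No, G is not 3-colorable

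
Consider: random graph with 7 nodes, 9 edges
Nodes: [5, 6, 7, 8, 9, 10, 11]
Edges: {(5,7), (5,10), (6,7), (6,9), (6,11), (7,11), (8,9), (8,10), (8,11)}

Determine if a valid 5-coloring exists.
A valid 5-coloring: color 1: [7, 8]; color 2: [9, 10, 11]; color 3: [5, 6].
(χ(G) = 3 ≤ 5.)

Yes, G is 5-colorable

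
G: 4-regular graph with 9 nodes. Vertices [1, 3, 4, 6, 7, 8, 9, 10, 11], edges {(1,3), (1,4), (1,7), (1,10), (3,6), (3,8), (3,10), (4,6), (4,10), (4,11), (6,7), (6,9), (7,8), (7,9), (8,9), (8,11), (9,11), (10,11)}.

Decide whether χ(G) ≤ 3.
Suppose a proper 3-coloring c exists. The clique [1, 3, 10] takes 3 distinct colors; by symmetry let c(1) = 1, c(3) = 2, c(10) = 3.
- Vertex 4: neighbors [1, 10] already have colors [1, 3] ⇒ c(4) = 2.
- Vertex 11: neighbors [4, 10] already have colors [2, 3] ⇒ c(11) = 1.
- Vertex 8: neighbors [11, 3] already have colors [1, 2] ⇒ c(8) = 3.
- Vertex 7: neighbors [1, 8] already have colors [1, 3] ⇒ c(7) = 2.
- Vertex 9: neighbors [11, 7, 8] already have colors [1, 2, 3] — all 3 colors blocked. Contradiction.
The forced assignments end in a contradiction, so G has no proper 3-coloring (χ ≥ 4).

No, G is not 3-colorable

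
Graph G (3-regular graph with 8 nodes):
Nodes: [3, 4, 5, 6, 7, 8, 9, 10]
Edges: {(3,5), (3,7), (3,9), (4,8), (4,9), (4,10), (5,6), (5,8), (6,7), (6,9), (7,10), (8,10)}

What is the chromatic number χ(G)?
χ(G) = 3

Clique number ω(G) = 3 (lower bound: χ ≥ ω).
The clique on [4, 8, 10] has size 3, forcing χ ≥ 3, and the coloring below uses 3 colors, so χ(G) = 3.
A valid 3-coloring: color 1: [7, 8, 9]; color 2: [5, 10]; color 3: [3, 4, 6].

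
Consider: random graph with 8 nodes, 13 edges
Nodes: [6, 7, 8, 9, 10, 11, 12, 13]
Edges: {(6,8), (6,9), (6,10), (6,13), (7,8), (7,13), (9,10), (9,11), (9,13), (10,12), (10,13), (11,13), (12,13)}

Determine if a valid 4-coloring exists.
Yes, G is 4-colorable

A valid 4-coloring: color 1: [8, 13]; color 2: [7, 9, 12]; color 3: [6, 11]; color 4: [10].
(χ(G) = 4 ≤ 4.)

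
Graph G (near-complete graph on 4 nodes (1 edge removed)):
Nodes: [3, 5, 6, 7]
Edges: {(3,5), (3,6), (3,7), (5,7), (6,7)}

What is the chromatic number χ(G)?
χ(G) = 3

Clique number ω(G) = 3 (lower bound: χ ≥ ω).
The clique on [3, 5, 7] has size 3, forcing χ ≥ 3, and the coloring below uses 3 colors, so χ(G) = 3.
A valid 3-coloring: color 1: [7]; color 2: [3]; color 3: [5, 6].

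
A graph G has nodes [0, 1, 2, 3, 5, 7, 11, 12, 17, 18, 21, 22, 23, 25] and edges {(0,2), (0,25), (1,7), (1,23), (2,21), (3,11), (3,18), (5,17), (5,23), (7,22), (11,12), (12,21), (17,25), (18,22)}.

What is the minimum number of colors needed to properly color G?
χ(G) = 2

Clique number ω(G) = 2 (lower bound: χ ≥ ω).
The graph is bipartite (no odd cycle), so 2 colors suffice: χ(G) = 2.
A valid 2-coloring: color 1: [0, 7, 11, 17, 18, 21, 23]; color 2: [1, 2, 3, 5, 12, 22, 25].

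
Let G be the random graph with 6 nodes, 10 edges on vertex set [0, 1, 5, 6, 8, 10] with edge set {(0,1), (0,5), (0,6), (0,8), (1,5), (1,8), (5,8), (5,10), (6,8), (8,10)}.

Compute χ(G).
χ(G) = 4

Clique number ω(G) = 4 (lower bound: χ ≥ ω).
The clique on [0, 1, 5, 8] has size 4, forcing χ ≥ 4, and the coloring below uses 4 colors, so χ(G) = 4.
A valid 4-coloring: color 1: [8]; color 2: [5, 6]; color 3: [0, 10]; color 4: [1].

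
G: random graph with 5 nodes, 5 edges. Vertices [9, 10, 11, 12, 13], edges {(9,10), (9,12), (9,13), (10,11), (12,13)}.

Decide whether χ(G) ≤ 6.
Yes, G is 6-colorable

A valid 6-coloring: color 1: [9, 11]; color 2: [10, 13]; color 3: [12].
(χ(G) = 3 ≤ 6.)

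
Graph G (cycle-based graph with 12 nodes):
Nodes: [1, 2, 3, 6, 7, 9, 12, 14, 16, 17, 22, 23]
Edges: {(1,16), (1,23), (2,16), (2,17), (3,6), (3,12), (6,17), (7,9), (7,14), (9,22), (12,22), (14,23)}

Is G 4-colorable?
Yes, G is 4-colorable

A valid 4-coloring: color 1: [3, 7, 16, 17, 22, 23]; color 2: [1, 2, 6, 9, 12, 14].
(χ(G) = 2 ≤ 4.)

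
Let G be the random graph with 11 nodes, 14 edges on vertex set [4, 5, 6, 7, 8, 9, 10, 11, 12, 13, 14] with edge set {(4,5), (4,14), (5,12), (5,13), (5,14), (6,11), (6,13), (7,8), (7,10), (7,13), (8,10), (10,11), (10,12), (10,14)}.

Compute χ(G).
Clique number ω(G) = 3 (lower bound: χ ≥ ω).
The clique on [4, 5, 14] has size 3, forcing χ ≥ 3, and the coloring below uses 3 colors, so χ(G) = 3.
A valid 3-coloring: color 1: [4, 9, 10, 13]; color 2: [5, 6, 7]; color 3: [8, 11, 12, 14].

χ(G) = 3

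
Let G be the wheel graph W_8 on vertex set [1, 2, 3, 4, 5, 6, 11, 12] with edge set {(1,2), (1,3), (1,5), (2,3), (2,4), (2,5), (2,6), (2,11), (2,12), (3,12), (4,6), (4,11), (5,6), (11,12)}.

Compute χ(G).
χ(G) = 4

Clique number ω(G) = 3 (lower bound: χ ≥ ω).
Odd cycle [12, 11, 4, 6, 5, 1, 3] needs 3 colors (χ ≥ 3).
Vertex 2 is adjacent to every vertex of [1, 3, 4, 5, 6, 11, 12], which already need 3 colors among themselves, so 2 needs a new color (χ ≥ 4).
The coloring below uses 4 colors, so χ(G) = 4.
A valid 4-coloring: color 1: [2]; color 2: [1, 4, 12]; color 3: [3, 6, 11]; color 4: [5].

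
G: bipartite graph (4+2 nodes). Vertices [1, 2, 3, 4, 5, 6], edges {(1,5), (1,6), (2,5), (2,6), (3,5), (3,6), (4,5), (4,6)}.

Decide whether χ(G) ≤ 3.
Yes, G is 3-colorable

A valid 3-coloring: color 1: [5, 6]; color 2: [1, 2, 3, 4].
(χ(G) = 2 ≤ 3.)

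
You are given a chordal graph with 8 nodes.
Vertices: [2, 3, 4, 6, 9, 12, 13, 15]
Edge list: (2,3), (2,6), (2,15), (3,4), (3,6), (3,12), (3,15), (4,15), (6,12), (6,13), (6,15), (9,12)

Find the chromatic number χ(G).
Clique number ω(G) = 4 (lower bound: χ ≥ ω).
The clique on [2, 3, 6, 15] has size 4, forcing χ ≥ 4, and the coloring below uses 4 colors, so χ(G) = 4.
A valid 4-coloring: color 1: [4, 6, 9]; color 2: [3, 13]; color 3: [12, 15]; color 4: [2].

χ(G) = 4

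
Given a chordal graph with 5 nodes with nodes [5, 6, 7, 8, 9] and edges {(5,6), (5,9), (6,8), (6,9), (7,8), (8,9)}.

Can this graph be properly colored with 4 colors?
Yes, G is 4-colorable

A valid 4-coloring: color 1: [7, 9]; color 2: [6]; color 3: [5, 8].
(χ(G) = 3 ≤ 4.)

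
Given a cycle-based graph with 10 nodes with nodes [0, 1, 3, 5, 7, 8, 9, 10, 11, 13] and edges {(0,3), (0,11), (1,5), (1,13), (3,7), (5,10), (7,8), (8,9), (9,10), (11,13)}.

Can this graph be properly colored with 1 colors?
Edge (0,3) forces its endpoints to differ, so 1 color is not enough.

No, G is not 1-colorable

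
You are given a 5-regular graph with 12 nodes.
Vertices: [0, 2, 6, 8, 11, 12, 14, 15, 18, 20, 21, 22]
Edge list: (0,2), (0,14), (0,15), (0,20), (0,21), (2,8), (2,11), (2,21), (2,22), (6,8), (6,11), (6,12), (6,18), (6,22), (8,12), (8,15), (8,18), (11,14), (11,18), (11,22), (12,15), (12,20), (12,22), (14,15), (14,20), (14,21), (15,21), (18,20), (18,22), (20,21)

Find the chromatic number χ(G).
χ(G) = 4

Clique number ω(G) = 4 (lower bound: χ ≥ ω).
The clique on [0, 14, 20, 21] has size 4, forcing χ ≥ 4, and the coloring below uses 4 colors, so χ(G) = 4.
A valid 4-coloring: color 1: [8, 14, 22]; color 2: [0, 11, 12]; color 3: [2, 6, 15, 20]; color 4: [18, 21].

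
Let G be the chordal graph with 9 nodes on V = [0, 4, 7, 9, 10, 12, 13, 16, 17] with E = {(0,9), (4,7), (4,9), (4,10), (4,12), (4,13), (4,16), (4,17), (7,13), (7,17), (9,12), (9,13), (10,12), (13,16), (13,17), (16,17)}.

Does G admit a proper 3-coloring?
The clique on vertices [4, 13, 16, 17] has size 4 > 3, so it alone needs 4 colors.

No, G is not 3-colorable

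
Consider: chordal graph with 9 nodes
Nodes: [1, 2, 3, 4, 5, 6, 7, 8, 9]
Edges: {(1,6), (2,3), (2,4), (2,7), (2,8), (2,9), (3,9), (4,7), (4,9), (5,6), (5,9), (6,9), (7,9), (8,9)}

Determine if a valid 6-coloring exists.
A valid 6-coloring: color 1: [1, 9]; color 2: [2, 6]; color 3: [3, 4, 5, 8]; color 4: [7].
(χ(G) = 4 ≤ 6.)

Yes, G is 6-colorable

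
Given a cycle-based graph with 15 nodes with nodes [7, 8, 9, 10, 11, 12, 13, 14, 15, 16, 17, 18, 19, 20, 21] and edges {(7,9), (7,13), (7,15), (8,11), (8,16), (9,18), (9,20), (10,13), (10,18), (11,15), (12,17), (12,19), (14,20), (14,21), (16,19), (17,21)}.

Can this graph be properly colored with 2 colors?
Odd cycle [13, 10, 18, 9, 7] needs 3 colors (χ ≥ 3).
Hence χ(G) ≥ 3 > 2, so no proper 2-coloring exists.

No, G is not 2-colorable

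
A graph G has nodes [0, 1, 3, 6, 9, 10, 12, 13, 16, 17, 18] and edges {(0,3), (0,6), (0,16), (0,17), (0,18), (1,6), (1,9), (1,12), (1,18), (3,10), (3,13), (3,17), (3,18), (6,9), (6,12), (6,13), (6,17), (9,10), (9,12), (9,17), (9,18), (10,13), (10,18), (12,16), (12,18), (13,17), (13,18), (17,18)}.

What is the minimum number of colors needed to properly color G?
Clique number ω(G) = 4 (lower bound: χ ≥ ω).
The clique on [1, 9, 12, 18] has size 4, forcing χ ≥ 4, and the coloring below uses 4 colors, so χ(G) = 4.
A valid 4-coloring: color 1: [6, 16, 18]; color 2: [3, 9]; color 3: [10, 12, 17]; color 4: [0, 1, 13].

χ(G) = 4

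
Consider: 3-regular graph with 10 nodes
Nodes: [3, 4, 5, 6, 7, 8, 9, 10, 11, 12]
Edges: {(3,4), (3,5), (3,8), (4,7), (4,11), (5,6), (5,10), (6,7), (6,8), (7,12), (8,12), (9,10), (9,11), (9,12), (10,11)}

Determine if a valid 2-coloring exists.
The clique on vertices [9, 10, 11] has size 3 > 2, so it alone needs 3 colors.

No, G is not 2-colorable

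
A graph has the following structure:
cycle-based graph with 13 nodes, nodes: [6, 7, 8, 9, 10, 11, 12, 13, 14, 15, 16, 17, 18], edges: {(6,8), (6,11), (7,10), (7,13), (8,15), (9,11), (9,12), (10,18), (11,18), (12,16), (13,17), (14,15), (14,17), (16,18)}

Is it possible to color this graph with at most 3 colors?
Yes, G is 3-colorable

A valid 3-coloring: color 1: [8, 10, 11, 12, 13, 14]; color 2: [6, 7, 9, 15, 17, 18]; color 3: [16].
(χ(G) = 3 ≤ 3.)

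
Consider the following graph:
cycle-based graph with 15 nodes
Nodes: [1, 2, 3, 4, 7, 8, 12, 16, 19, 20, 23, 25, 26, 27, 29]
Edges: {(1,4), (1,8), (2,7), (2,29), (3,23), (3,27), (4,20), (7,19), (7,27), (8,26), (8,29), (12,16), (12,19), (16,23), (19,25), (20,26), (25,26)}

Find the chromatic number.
χ(G) = 3

Clique number ω(G) = 2 (lower bound: χ ≥ ω).
Odd cycle [20, 4, 1, 8, 26] needs 3 colors (χ ≥ 3).
The coloring below uses 3 colors, so χ(G) = 3.
A valid 3-coloring: color 1: [4, 19, 23, 26, 27, 29]; color 2: [3, 7, 8, 16, 20, 25]; color 3: [1, 2, 12].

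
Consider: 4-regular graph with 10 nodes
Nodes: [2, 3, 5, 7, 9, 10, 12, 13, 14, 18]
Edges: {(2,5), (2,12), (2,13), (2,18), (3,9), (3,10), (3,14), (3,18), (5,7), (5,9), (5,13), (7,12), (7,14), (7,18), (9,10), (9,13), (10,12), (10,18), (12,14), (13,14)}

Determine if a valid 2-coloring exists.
The clique on vertices [2, 5, 13] has size 3 > 2, so it alone needs 3 colors.

No, G is not 2-colorable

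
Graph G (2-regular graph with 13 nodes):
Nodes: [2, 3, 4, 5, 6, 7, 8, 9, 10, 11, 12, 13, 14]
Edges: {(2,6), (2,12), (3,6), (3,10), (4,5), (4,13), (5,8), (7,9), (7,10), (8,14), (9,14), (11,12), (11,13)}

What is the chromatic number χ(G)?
χ(G) = 3

Clique number ω(G) = 2 (lower bound: χ ≥ ω).
Odd cycle [14, 9, 7, 10, 3, 6, 2, 12, 11, 13, 4, 5, 8] needs 3 colors (χ ≥ 3).
The coloring below uses 3 colors, so χ(G) = 3.
A valid 3-coloring: color 1: [2, 3, 5, 7, 11, 14]; color 2: [6, 8, 9, 10, 12, 13]; color 3: [4].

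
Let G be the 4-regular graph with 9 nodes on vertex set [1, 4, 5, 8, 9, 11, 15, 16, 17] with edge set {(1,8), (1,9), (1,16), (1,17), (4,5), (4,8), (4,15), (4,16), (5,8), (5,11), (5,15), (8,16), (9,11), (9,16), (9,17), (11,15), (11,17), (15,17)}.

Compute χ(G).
Clique number ω(G) = 3 (lower bound: χ ≥ ω).
The clique on [1, 8, 16] has size 3, forcing χ ≥ 3, and the coloring below uses 3 colors, so χ(G) = 3.
A valid 3-coloring: color 1: [1, 4, 11]; color 2: [5, 16, 17]; color 3: [8, 9, 15].

χ(G) = 3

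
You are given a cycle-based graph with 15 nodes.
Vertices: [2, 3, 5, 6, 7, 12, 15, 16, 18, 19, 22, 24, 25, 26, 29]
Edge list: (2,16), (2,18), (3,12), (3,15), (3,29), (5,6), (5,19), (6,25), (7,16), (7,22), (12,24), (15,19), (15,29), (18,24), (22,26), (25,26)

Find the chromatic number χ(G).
χ(G) = 3

Clique number ω(G) = 3 (lower bound: χ ≥ ω).
The clique on [3, 15, 29] has size 3, forcing χ ≥ 3, and the coloring below uses 3 colors, so χ(G) = 3.
A valid 3-coloring: color 1: [5, 12, 15, 16, 18, 22, 25]; color 2: [2, 3, 6, 7, 19, 24, 26]; color 3: [29].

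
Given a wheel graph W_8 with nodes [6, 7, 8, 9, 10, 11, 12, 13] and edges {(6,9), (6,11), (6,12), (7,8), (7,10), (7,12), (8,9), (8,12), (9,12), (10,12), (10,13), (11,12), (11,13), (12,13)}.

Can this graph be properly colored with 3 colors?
No, G is not 3-colorable

Odd cycle [13, 11, 6, 9, 8, 7, 10] needs 3 colors (χ ≥ 3).
Vertex 12 is adjacent to every vertex of [6, 7, 8, 9, 10, 11, 13], which already need 3 colors among themselves, so 12 needs a new color (χ ≥ 4).
Hence χ(G) ≥ 4 > 3, so no proper 3-coloring exists.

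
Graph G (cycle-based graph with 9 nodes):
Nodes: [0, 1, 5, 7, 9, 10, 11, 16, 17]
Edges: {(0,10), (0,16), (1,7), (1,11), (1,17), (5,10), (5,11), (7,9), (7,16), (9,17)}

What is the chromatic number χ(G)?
χ(G) = 3

Clique number ω(G) = 2 (lower bound: χ ≥ ω).
Odd cycle [11, 5, 10, 0, 16, 7, 1] needs 3 colors (χ ≥ 3).
The coloring below uses 3 colors, so χ(G) = 3.
A valid 3-coloring: color 1: [0, 1, 5, 9]; color 2: [7, 10, 11, 17]; color 3: [16].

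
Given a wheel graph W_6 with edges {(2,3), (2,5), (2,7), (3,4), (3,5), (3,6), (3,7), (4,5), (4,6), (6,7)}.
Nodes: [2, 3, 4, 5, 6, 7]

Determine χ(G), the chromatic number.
χ(G) = 4

Clique number ω(G) = 3 (lower bound: χ ≥ ω).
Odd cycle [7, 6, 4, 5, 2] needs 3 colors (χ ≥ 3).
Vertex 3 is adjacent to every vertex of [2, 4, 5, 6, 7], which already need 3 colors among themselves, so 3 needs a new color (χ ≥ 4).
The coloring below uses 4 colors, so χ(G) = 4.
A valid 4-coloring: color 1: [3]; color 2: [5, 7]; color 3: [2, 6]; color 4: [4].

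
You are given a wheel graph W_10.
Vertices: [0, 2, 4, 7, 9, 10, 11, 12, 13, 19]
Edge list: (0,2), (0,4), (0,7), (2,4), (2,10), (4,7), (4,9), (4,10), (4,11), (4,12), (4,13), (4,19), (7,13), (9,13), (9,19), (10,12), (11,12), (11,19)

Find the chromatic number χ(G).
χ(G) = 4

Clique number ω(G) = 3 (lower bound: χ ≥ ω).
Odd cycle [0, 2, 10, 12, 11, 19, 9, 13, 7] needs 3 colors (χ ≥ 3).
Vertex 4 is adjacent to every vertex of [0, 2, 7, 9, 10, 11, 12, 13, 19], which already need 3 colors among themselves, so 4 needs a new color (χ ≥ 4).
The coloring below uses 4 colors, so χ(G) = 4.
A valid 4-coloring: color 1: [4]; color 2: [0, 10, 11, 13]; color 3: [2, 7, 12, 19]; color 4: [9].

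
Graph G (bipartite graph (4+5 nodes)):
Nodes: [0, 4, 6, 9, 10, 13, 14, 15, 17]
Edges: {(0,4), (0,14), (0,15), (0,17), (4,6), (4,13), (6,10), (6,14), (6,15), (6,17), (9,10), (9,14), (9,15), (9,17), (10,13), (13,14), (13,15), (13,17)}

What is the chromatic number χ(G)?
Clique number ω(G) = 2 (lower bound: χ ≥ ω).
The graph is bipartite (no odd cycle), so 2 colors suffice: χ(G) = 2.
A valid 2-coloring: color 1: [0, 6, 9, 13]; color 2: [4, 10, 14, 15, 17].

χ(G) = 2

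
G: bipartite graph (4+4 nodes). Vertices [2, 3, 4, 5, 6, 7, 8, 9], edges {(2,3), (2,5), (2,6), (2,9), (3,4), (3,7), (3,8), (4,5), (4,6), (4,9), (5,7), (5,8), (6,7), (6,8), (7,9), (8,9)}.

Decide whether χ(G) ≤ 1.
No, G is not 1-colorable

Edge (8,9) forces its endpoints to differ, so 1 color is not enough.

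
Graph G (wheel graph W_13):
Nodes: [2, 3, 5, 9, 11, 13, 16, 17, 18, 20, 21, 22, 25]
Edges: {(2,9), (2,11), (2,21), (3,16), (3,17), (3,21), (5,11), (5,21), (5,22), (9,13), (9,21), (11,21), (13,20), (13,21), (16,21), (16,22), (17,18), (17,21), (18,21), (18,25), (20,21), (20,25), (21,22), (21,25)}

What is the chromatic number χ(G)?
Clique number ω(G) = 3 (lower bound: χ ≥ ω).
The clique on [2, 9, 21] has size 3, forcing χ ≥ 3, and the coloring below uses 3 colors, so χ(G) = 3.
A valid 3-coloring: color 1: [21]; color 2: [2, 5, 13, 16, 17, 25]; color 3: [3, 9, 11, 18, 20, 22].

χ(G) = 3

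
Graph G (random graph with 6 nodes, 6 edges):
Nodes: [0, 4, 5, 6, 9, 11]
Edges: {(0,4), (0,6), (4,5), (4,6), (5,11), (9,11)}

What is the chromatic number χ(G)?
Clique number ω(G) = 3 (lower bound: χ ≥ ω).
The clique on [0, 4, 6] has size 3, forcing χ ≥ 3, and the coloring below uses 3 colors, so χ(G) = 3.
A valid 3-coloring: color 1: [4, 11]; color 2: [5, 6, 9]; color 3: [0].

χ(G) = 3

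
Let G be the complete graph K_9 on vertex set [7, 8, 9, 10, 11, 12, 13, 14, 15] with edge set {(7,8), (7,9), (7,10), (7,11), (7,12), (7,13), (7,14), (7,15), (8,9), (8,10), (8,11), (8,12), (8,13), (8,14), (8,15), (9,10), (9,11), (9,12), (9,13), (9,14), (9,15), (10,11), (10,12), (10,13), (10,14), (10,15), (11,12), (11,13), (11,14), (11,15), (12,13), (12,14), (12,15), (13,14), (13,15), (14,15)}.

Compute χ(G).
Clique number ω(G) = 9 (lower bound: χ ≥ ω).
The clique on [7, 8, 9, 10, 11, 12, 13, 14, 15] has size 9, forcing χ ≥ 9, and the coloring below uses 9 colors, so χ(G) = 9.
A valid 9-coloring: color 1: [9]; color 2: [7]; color 3: [8]; color 4: [14]; color 5: [15]; color 6: [10]; color 7: [13]; color 8: [12]; color 9: [11].

χ(G) = 9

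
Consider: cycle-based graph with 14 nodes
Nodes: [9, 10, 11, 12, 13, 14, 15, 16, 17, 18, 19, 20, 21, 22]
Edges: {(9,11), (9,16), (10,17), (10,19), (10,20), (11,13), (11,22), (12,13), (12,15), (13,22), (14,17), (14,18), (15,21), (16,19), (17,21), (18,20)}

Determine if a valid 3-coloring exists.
Yes, G is 3-colorable

A valid 3-coloring: color 1: [9, 13, 15, 17, 19, 20]; color 2: [10, 11, 12, 16, 18, 21]; color 3: [14, 22].
(χ(G) = 3 ≤ 3.)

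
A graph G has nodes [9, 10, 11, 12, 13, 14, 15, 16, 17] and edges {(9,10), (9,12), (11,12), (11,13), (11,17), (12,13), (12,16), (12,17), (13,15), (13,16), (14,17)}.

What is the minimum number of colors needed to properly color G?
Clique number ω(G) = 3 (lower bound: χ ≥ ω).
The clique on [12, 13, 16] has size 3, forcing χ ≥ 3, and the coloring below uses 3 colors, so χ(G) = 3.
A valid 3-coloring: color 1: [10, 12, 14, 15]; color 2: [9, 13, 17]; color 3: [11, 16].

χ(G) = 3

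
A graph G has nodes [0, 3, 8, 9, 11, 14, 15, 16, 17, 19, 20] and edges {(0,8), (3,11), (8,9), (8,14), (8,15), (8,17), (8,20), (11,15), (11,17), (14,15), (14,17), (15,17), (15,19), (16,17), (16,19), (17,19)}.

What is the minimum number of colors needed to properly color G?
Clique number ω(G) = 4 (lower bound: χ ≥ ω).
The clique on [8, 14, 15, 17] has size 4, forcing χ ≥ 4, and the coloring below uses 4 colors, so χ(G) = 4.
A valid 4-coloring: color 1: [0, 3, 9, 17, 20]; color 2: [8, 11, 19]; color 3: [15, 16]; color 4: [14].

χ(G) = 4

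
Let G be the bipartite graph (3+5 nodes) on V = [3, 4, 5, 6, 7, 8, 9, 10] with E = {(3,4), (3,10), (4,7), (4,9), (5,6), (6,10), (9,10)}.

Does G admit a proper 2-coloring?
A valid 2-coloring: color 1: [4, 5, 8, 10]; color 2: [3, 6, 7, 9].
(χ(G) = 2 ≤ 2.)

Yes, G is 2-colorable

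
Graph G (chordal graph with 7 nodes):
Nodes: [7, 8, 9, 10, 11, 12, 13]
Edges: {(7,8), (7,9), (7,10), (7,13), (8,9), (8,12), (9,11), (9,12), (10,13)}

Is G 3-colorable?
Yes, G is 3-colorable

A valid 3-coloring: color 1: [7, 11, 12]; color 2: [9, 13]; color 3: [8, 10].
(χ(G) = 3 ≤ 3.)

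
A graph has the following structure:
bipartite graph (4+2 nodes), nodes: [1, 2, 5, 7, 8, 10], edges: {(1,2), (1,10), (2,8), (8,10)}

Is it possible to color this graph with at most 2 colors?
A valid 2-coloring: color 1: [2, 5, 7, 10]; color 2: [1, 8].
(χ(G) = 2 ≤ 2.)

Yes, G is 2-colorable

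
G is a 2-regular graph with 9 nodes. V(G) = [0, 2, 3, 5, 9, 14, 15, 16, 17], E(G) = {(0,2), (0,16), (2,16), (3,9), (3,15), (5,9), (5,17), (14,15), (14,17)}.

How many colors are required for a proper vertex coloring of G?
χ(G) = 3

Clique number ω(G) = 3 (lower bound: χ ≥ ω).
The clique on [0, 2, 16] has size 3, forcing χ ≥ 3, and the coloring below uses 3 colors, so χ(G) = 3.
A valid 3-coloring: color 1: [0, 9, 15, 17]; color 2: [2, 3, 5, 14]; color 3: [16].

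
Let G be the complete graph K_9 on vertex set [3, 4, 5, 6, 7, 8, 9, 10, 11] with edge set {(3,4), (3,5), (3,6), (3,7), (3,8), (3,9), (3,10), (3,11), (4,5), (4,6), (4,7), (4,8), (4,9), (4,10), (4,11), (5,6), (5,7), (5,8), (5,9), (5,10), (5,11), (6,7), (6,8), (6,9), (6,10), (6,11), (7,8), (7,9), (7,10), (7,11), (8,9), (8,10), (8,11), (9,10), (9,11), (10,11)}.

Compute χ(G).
Clique number ω(G) = 9 (lower bound: χ ≥ ω).
The clique on [3, 4, 5, 6, 7, 8, 9, 10, 11] has size 9, forcing χ ≥ 9, and the coloring below uses 9 colors, so χ(G) = 9.
A valid 9-coloring: color 1: [6]; color 2: [10]; color 3: [9]; color 4: [4]; color 5: [3]; color 6: [11]; color 7: [7]; color 8: [5]; color 9: [8].

χ(G) = 9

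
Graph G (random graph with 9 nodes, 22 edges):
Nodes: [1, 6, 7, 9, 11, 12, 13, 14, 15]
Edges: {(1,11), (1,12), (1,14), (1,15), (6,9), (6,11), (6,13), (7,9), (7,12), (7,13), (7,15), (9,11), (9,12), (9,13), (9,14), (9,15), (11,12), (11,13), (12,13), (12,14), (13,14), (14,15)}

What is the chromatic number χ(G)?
χ(G) = 4

Clique number ω(G) = 4 (lower bound: χ ≥ ω).
The clique on [9, 11, 12, 13] has size 4, forcing χ ≥ 4, and the coloring below uses 4 colors, so χ(G) = 4.
A valid 4-coloring: color 1: [1, 9]; color 2: [6, 12, 15]; color 3: [13]; color 4: [7, 11, 14].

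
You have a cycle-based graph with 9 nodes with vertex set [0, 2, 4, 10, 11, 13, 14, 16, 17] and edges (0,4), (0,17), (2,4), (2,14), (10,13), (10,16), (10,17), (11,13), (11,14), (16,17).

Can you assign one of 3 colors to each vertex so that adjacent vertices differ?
Yes, G is 3-colorable

A valid 3-coloring: color 1: [4, 13, 14, 17]; color 2: [0, 2, 10, 11]; color 3: [16].
(χ(G) = 3 ≤ 3.)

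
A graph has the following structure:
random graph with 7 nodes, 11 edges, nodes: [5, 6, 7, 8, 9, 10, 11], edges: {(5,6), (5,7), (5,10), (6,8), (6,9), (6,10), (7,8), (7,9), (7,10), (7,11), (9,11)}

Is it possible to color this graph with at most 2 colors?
The clique on vertices [5, 6, 10] has size 3 > 2, so it alone needs 3 colors.

No, G is not 2-colorable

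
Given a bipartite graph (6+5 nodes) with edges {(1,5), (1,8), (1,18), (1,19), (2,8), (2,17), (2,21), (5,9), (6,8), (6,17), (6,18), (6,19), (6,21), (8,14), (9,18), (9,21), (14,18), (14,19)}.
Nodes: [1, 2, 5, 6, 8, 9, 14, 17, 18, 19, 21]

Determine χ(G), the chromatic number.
χ(G) = 2

Clique number ω(G) = 2 (lower bound: χ ≥ ω).
The graph is bipartite (no odd cycle), so 2 colors suffice: χ(G) = 2.
A valid 2-coloring: color 1: [1, 2, 6, 9, 14]; color 2: [5, 8, 17, 18, 19, 21].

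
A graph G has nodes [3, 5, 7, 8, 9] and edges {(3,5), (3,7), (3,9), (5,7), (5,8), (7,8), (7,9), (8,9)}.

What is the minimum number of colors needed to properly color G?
χ(G) = 3

Clique number ω(G) = 3 (lower bound: χ ≥ ω).
The clique on [7, 8, 9] has size 3, forcing χ ≥ 3, and the coloring below uses 3 colors, so χ(G) = 3.
A valid 3-coloring: color 1: [7]; color 2: [5, 9]; color 3: [3, 8].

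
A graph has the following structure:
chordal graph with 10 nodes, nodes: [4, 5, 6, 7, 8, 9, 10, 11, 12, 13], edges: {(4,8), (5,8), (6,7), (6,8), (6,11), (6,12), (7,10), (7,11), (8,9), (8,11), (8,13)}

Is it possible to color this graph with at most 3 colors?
A valid 3-coloring: color 1: [7, 8, 12]; color 2: [4, 5, 6, 9, 10, 13]; color 3: [11].
(χ(G) = 3 ≤ 3.)

Yes, G is 3-colorable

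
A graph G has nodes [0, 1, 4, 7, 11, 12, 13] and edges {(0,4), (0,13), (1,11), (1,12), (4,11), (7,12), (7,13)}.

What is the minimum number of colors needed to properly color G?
Clique number ω(G) = 2 (lower bound: χ ≥ ω).
Odd cycle [1, 12, 7, 13, 0, 4, 11] needs 3 colors (χ ≥ 3).
The coloring below uses 3 colors, so χ(G) = 3.
A valid 3-coloring: color 1: [1, 4, 7]; color 2: [11, 12, 13]; color 3: [0].

χ(G) = 3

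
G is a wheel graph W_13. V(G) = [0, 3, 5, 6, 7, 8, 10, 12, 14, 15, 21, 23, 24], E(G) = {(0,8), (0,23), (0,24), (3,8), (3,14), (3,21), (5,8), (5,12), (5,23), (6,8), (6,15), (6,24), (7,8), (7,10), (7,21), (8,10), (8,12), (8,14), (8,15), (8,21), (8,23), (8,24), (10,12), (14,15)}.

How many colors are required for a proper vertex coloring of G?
Clique number ω(G) = 3 (lower bound: χ ≥ ω).
The clique on [0, 8, 24] has size 3, forcing χ ≥ 3, and the coloring below uses 3 colors, so χ(G) = 3.
A valid 3-coloring: color 1: [8]; color 2: [0, 5, 6, 10, 14, 21]; color 3: [3, 7, 12, 15, 23, 24].

χ(G) = 3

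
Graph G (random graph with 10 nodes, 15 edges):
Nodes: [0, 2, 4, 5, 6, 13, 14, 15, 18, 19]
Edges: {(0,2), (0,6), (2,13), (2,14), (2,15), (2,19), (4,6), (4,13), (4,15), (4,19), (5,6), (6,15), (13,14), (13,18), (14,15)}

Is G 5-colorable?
Yes, G is 5-colorable

A valid 5-coloring: color 1: [2, 6, 18]; color 2: [0, 5, 13, 15, 19]; color 3: [4, 14].
(χ(G) = 3 ≤ 5.)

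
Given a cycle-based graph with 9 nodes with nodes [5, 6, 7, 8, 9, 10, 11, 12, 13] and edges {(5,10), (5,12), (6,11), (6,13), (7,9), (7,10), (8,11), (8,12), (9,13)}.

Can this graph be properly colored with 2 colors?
Odd cycle [6, 13, 9, 7, 10, 5, 12, 8, 11] needs 3 colors (χ ≥ 3).
Hence χ(G) ≥ 3 > 2, so no proper 2-coloring exists.

No, G is not 2-colorable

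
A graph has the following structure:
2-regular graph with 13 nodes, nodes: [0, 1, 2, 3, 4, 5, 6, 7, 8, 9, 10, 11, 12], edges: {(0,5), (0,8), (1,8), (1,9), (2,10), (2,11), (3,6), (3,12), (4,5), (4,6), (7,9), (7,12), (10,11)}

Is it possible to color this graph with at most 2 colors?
The clique on vertices [2, 10, 11] has size 3 > 2, so it alone needs 3 colors.

No, G is not 2-colorable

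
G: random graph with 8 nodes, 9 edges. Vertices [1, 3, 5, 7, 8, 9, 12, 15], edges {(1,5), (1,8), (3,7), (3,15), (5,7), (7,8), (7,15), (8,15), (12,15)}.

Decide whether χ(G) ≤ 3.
Yes, G is 3-colorable

A valid 3-coloring: color 1: [5, 9, 15]; color 2: [1, 7, 12]; color 3: [3, 8].
(χ(G) = 3 ≤ 3.)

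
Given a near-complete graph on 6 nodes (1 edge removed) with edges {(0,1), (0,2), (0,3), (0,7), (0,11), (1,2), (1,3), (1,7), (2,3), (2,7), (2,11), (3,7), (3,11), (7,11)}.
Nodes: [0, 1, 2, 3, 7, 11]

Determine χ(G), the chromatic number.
Clique number ω(G) = 5 (lower bound: χ ≥ ω).
The clique on [0, 1, 2, 3, 7] has size 5, forcing χ ≥ 5, and the coloring below uses 5 colors, so χ(G) = 5.
A valid 5-coloring: color 1: [0]; color 2: [3]; color 3: [7]; color 4: [2]; color 5: [1, 11].

χ(G) = 5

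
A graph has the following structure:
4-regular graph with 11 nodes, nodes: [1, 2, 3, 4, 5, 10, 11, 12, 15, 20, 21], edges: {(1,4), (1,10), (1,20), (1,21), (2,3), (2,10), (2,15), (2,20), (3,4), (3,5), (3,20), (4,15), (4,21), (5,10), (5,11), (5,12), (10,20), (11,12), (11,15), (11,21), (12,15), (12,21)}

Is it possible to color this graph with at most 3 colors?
Suppose a proper 3-coloring c exists. The clique [1, 4, 21] takes 3 distinct colors; by symmetry let c(1) = 1, c(4) = 2, c(21) = 3.
- Vertex 3: neighbors [4] already have colors [2]; try each remaining color.
- Case c(3) = 1:
  - Vertex 2: neighbors [3] already have colors [1]; try each remaining color.
  - Case c(2) = 2:
    - Vertex 10: neighbors [1, 2] already have colors [1, 2] ⇒ c(10) = 3.
    - Vertex 20: neighbors [1, 2, 10] already have colors [1, 2, 3] — all 3 colors blocked. Contradiction.
  - Case c(2) = 3:
    - Vertex 10: neighbors [1, 2] already have colors [1, 3] ⇒ c(10) = 2.
    - Vertex 20: neighbors [1, 10, 2] already have colors [1, 2, 3] — all 3 colors blocked. Contradiction.
- Case c(3) = 3:
  - Vertex 20: neighbors [1, 3] already have colors [1, 3] ⇒ c(20) = 2.
  - Vertex 2: neighbors [20, 3] already have colors [2, 3] ⇒ c(2) = 1.
  - Vertex 15: neighbors [2, 4] already have colors [1, 2] ⇒ c(15) = 3.
  - Vertex 10: neighbors [1, 20] already have colors [1, 2] ⇒ c(10) = 3.
  - Vertex 5: neighbors [3] already have colors [3]; try each remaining color.
  - Case c(5) = 1:
    - Vertex 11: neighbors [5, 15] already have colors [1, 3] ⇒ c(11) = 2.
    - Vertex 12: neighbors [5, 11, 15] already have colors [1, 2, 3] — all 3 colors blocked. Contradiction.
  - Case c(5) = 2:
    - Vertex 11: neighbors [5, 15] already have colors [2, 3] ⇒ c(11) = 1.
    - Vertex 12: neighbors [11, 5, 15] already have colors [1, 2, 3] — all 3 colors blocked. Contradiction.
Every case ends in a contradiction, so G has no proper 3-coloring (χ ≥ 4).

No, G is not 3-colorable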